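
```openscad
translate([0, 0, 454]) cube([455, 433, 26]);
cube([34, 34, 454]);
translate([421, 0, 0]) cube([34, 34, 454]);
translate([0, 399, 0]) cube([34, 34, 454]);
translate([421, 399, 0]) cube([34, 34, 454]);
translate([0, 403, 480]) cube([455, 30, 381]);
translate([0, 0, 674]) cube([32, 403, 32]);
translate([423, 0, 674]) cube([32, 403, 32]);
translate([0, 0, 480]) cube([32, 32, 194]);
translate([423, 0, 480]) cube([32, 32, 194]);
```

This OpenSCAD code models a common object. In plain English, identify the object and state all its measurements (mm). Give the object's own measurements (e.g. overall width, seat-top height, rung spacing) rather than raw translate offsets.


A chair. The seat is a 455×433×26 mm slab with its top at z = 480 mm, on four 34×34 mm corner legs (flush with the seat edges, standing on z = 0). A flat backrest 30 mm thick, 381 mm tall, spans the full seat width and rises from the seat top along its +y edge, rear face flush with the rear of the seat. Two armrests of 32×32 mm section run along each side from the seat's front edge to the front of the backrest, top faces 226 mm above the seat top and outer faces flush with the seat's x-edges; a 32×32 mm post under the front of each armrest stands on the seat at the front corner.


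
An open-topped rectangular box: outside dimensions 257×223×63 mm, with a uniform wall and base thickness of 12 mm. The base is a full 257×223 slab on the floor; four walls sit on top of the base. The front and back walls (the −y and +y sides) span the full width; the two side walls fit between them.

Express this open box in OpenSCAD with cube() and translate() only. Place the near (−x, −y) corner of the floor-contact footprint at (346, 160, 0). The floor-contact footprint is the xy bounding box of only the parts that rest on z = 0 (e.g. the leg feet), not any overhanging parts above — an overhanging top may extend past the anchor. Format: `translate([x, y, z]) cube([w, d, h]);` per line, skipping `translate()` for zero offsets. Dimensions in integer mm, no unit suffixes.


translate([346, 160, 0]) cube([257, 223, 12]);
translate([346, 160, 12]) cube([257, 12, 51]);
translate([346, 371, 12]) cube([257, 12, 51]);
translate([346, 172, 12]) cube([12, 199, 51]);
translate([591, 172, 12]) cube([12, 199, 51]);


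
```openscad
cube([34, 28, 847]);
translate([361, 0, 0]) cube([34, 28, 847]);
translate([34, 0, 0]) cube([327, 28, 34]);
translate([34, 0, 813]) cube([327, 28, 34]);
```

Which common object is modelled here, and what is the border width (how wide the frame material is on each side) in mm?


A picture frame. The border width is 34 mm.

Four thin pieces enclosing a rectangular opening — a picture frame. The two full-height stiles are 847 mm tall; the top rail sits at z = 813 and is 34 mm tall, so the border above the opening is 847 − 813 = 34 mm, matching the stile x-width.


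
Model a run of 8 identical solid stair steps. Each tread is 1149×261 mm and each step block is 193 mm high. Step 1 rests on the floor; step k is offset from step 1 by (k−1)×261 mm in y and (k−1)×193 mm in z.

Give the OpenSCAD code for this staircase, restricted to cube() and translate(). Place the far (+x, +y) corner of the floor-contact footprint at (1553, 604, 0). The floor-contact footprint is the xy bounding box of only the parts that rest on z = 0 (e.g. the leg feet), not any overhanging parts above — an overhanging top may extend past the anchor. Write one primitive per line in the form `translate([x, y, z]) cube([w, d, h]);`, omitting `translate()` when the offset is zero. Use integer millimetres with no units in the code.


translate([404, 343, 0]) cube([1149, 261, 193]);
translate([404, 604, 193]) cube([1149, 261, 193]);
translate([404, 865, 386]) cube([1149, 261, 193]);
translate([404, 1126, 579]) cube([1149, 261, 193]);
translate([404, 1387, 772]) cube([1149, 261, 193]);
translate([404, 1648, 965]) cube([1149, 261, 193]);
translate([404, 1909, 1158]) cube([1149, 261, 193]);
translate([404, 2170, 1351]) cube([1149, 261, 193]);


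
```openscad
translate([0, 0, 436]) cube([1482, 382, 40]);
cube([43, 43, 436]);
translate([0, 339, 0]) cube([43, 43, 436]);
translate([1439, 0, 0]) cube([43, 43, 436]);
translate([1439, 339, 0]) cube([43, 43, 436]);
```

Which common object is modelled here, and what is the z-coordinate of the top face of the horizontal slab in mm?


A bench. The seat-top height is 476 mm.

A long slab on four corner posts — a bench. The slab sits at z = 436 with thickness 40, so the top is 436 + 40 = 476 mm.


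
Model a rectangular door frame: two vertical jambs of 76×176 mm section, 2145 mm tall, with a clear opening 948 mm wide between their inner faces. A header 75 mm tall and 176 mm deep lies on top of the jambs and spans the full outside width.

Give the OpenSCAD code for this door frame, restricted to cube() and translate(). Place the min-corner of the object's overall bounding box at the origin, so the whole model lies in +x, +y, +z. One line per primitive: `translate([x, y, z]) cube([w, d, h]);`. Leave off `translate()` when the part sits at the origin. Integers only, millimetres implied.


cube([76, 176, 2145]);
translate([1024, 0, 0]) cube([76, 176, 2145]);
translate([0, 0, 2145]) cube([1100, 176, 75]);


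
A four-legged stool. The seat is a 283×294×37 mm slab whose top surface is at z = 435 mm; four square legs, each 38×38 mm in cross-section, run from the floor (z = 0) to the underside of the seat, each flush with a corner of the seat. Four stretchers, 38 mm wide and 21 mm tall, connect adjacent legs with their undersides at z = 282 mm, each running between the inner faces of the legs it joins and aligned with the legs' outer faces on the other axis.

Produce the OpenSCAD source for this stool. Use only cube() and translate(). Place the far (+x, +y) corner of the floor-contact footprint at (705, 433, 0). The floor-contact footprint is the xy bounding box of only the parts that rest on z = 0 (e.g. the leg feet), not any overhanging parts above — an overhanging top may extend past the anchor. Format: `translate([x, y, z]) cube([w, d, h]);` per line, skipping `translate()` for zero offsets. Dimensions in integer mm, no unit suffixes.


// leg_h = 435 - 37 = 398
// stretcher span = 283 - 2*38 = 207
translate([422, 139, 398]) cube([283, 294, 37]);
translate([422, 139, 0]) cube([38, 38, 398]);
translate([667, 139, 0]) cube([38, 38, 398]);
translate([422, 395, 0]) cube([38, 38, 398]);
translate([667, 395, 0]) cube([38, 38, 398]);
translate([460, 139, 282]) cube([207, 38, 21]);
translate([460, 395, 282]) cube([207, 38, 21]);
translate([422, 177, 282]) cube([38, 218, 21]);
translate([667, 177, 282]) cube([38, 218, 21]);


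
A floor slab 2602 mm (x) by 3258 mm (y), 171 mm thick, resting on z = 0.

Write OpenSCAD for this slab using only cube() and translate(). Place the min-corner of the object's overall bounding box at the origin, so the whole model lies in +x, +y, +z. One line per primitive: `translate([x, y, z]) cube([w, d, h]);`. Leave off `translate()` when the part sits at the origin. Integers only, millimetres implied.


cube([2602, 3258, 171]);


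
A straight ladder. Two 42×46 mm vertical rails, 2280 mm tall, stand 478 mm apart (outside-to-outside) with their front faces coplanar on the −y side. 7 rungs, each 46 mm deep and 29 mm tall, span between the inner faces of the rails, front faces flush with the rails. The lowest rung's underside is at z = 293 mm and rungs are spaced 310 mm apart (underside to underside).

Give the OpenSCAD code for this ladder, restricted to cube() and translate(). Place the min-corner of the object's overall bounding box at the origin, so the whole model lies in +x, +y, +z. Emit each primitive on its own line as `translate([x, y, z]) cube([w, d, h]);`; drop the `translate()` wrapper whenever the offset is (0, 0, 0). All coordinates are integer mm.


// rung span = 478 - 2*42 = 394
// rung[k] z = 293 + k*310
cube([42, 46, 2280]);
translate([436, 0, 0]) cube([42, 46, 2280]);
translate([42, 0, 293]) cube([394, 46, 29]);
translate([42, 0, 603]) cube([394, 46, 29]);
translate([42, 0, 913]) cube([394, 46, 29]);
translate([42, 0, 1223]) cube([394, 46, 29]);
translate([42, 0, 1533]) cube([394, 46, 29]);
translate([42, 0, 1843]) cube([394, 46, 29]);
translate([42, 0, 2153]) cube([394, 46, 29]);


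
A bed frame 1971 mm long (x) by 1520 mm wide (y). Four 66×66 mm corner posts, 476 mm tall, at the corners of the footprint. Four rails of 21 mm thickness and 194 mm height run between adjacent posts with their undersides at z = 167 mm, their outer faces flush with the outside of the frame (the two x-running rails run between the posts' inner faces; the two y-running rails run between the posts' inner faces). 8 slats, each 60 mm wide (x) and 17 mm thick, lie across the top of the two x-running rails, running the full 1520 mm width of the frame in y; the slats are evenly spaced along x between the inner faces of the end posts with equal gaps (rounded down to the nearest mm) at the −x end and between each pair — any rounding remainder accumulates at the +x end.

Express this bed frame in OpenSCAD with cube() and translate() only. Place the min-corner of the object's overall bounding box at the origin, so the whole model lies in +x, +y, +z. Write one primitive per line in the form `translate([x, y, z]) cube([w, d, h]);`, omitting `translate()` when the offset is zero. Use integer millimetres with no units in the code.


cube([66, 66, 476]);
translate([0, 1454, 0]) cube([66, 66, 476]);
translate([1905, 0, 0]) cube([66, 66, 476]);
translate([1905, 1454, 0]) cube([66, 66, 476]);
translate([66, 0, 167]) cube([1839, 21, 194]);
translate([66, 1499, 167]) cube([1839, 21, 194]);
translate([0, 66, 167]) cube([21, 1388, 194]);
translate([1950, 66, 167]) cube([21, 1388, 194]);
translate([217, 0, 361]) cube([60, 1520, 17]);
translate([428, 0, 361]) cube([60, 1520, 17]);
translate([639, 0, 361]) cube([60, 1520, 17]);
translate([850, 0, 361]) cube([60, 1520, 17]);
translate([1061, 0, 361]) cube([60, 1520, 17]);
translate([1272, 0, 361]) cube([60, 1520, 17]);
translate([1483, 0, 361]) cube([60, 1520, 17]);
translate([1694, 0, 361]) cube([60, 1520, 17]);


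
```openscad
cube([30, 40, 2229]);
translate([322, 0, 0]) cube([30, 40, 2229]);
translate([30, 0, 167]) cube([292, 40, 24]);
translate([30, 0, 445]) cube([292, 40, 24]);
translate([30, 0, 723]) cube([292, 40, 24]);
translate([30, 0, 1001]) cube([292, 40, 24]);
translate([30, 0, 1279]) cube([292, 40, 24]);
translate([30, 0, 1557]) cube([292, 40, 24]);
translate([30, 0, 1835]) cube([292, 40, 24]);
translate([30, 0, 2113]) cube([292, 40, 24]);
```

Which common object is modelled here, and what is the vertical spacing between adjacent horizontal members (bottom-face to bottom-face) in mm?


A ladder. The rung spacing is 278 mm.

Two tall 30×40 posts with 8 short bars between them — a ladder. Adjacent rungs sit at z = 167 and z = 445, so the spacing is 445 − 167 = 278 mm.


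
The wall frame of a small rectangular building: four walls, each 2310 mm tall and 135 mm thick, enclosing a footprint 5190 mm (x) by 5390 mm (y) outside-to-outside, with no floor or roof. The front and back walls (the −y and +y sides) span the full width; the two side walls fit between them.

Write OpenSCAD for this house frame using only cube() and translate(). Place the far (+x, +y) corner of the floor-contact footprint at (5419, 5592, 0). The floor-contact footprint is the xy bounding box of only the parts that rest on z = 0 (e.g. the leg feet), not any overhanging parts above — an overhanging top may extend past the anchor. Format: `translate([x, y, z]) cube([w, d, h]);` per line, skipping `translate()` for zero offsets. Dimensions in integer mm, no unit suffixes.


translate([229, 202, 0]) cube([5190, 135, 2310]);
translate([229, 5457, 0]) cube([5190, 135, 2310]);
translate([229, 337, 0]) cube([135, 5120, 2310]);
translate([5284, 337, 0]) cube([135, 5120, 2310]);


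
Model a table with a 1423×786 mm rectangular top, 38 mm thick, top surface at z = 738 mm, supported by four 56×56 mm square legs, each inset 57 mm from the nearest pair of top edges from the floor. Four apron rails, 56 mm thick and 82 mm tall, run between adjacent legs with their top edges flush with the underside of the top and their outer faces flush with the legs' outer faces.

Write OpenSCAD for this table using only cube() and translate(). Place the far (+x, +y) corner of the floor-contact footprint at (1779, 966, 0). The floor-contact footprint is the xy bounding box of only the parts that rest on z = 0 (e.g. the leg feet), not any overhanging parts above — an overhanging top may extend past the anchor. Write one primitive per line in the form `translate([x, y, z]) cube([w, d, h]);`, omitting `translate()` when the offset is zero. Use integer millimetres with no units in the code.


translate([413, 237, 700]) cube([1423, 786, 38]);
translate([470, 294, 0]) cube([56, 56, 700]);
translate([1723, 294, 0]) cube([56, 56, 700]);
translate([470, 910, 0]) cube([56, 56, 700]);
translate([1723, 910, 0]) cube([56, 56, 700]);
translate([526, 294, 618]) cube([1197, 56, 82]);
translate([526, 910, 618]) cube([1197, 56, 82]);
translate([470, 350, 618]) cube([56, 560, 82]);
translate([1723, 350, 618]) cube([56, 560, 82]);


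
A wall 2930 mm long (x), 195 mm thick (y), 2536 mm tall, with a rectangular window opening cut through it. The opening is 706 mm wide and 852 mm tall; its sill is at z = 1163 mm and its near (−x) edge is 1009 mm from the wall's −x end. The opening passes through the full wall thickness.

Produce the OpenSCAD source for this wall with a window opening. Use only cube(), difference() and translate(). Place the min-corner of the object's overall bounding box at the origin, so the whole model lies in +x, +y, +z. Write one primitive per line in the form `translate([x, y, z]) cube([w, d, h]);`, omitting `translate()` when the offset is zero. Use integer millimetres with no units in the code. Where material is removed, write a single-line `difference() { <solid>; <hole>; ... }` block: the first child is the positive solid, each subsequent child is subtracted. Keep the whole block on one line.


difference() { cube([2930, 195, 2536]); translate([1009, 0, 1163]) cube([706, 195, 852]); }


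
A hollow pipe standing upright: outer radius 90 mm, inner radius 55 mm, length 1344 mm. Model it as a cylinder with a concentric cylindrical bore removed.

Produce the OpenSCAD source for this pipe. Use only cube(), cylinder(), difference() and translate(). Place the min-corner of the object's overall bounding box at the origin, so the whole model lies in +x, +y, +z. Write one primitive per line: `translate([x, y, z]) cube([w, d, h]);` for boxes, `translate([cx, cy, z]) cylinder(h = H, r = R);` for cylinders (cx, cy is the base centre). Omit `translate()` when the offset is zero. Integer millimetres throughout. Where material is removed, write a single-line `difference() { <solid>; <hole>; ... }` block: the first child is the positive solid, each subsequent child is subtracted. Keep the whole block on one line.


difference() { translate([90, 90, 0]) cylinder(h = 1344, r = 90); translate([90, 90, 0]) cylinder(h = 1344, r = 55); }


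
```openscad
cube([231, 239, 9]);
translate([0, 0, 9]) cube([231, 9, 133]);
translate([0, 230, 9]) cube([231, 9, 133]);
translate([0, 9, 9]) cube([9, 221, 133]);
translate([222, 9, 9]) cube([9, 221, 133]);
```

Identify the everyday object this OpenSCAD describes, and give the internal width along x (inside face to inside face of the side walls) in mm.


An open box. The internal width is 213 mm.

A 231×239 base slab with four walls standing on it — an open box. The base is 231 mm wide and the walls are 9 mm thick, so the internal width is 231 − 2 × 9 = 213 mm.


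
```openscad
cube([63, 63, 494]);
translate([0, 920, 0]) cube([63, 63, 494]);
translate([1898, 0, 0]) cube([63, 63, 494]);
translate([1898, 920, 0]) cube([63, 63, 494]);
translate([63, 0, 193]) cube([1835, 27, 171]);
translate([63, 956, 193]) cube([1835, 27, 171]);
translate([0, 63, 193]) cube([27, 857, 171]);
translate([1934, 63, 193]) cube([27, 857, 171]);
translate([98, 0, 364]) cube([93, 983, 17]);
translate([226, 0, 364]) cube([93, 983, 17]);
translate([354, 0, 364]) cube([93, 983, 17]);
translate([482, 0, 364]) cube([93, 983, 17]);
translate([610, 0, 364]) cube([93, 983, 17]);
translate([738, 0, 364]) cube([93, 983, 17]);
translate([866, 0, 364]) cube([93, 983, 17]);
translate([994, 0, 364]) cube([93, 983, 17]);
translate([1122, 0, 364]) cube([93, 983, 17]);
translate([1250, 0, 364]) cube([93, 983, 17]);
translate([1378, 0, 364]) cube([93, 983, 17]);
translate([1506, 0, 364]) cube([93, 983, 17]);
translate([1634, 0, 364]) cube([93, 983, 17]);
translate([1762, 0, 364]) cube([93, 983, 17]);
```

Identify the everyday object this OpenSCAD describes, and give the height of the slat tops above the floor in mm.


A bed frame. The slat-top height is 381 mm.

Four posts, four rails, and a row of slats — a bed frame. Slats sit on the rails at z = 193 + 171 = 364; with slat thickness 17, the top is 381 mm.


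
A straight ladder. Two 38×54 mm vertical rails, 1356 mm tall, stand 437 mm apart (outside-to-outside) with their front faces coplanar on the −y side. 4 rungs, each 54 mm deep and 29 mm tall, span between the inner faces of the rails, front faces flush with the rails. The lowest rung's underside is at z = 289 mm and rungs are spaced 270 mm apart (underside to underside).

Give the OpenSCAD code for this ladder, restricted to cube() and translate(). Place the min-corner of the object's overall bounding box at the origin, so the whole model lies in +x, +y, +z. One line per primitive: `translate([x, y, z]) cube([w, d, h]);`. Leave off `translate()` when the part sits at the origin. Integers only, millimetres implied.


cube([38, 54, 1356]);
translate([399, 0, 0]) cube([38, 54, 1356]);
translate([38, 0, 289]) cube([361, 54, 29]);
translate([38, 0, 559]) cube([361, 54, 29]);
translate([38, 0, 829]) cube([361, 54, 29]);
translate([38, 0, 1099]) cube([361, 54, 29]);


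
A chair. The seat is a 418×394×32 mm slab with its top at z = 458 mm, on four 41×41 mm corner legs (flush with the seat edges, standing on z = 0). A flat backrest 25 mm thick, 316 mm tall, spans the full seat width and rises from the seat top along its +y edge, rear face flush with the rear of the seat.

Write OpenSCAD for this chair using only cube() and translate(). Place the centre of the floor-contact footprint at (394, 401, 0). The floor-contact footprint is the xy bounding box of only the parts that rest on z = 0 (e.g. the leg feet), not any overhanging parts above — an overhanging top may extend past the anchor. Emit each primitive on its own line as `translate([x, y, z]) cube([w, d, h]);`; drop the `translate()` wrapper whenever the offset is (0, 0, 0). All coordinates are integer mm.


// leg_h = 458 - 32 = 426
translate([185, 204, 426]) cube([418, 394, 32]);
translate([185, 204, 0]) cube([41, 41, 426]);
translate([562, 204, 0]) cube([41, 41, 426]);
translate([185, 557, 0]) cube([41, 41, 426]);
translate([562, 557, 0]) cube([41, 41, 426]);
translate([185, 573, 458]) cube([418, 25, 316]);


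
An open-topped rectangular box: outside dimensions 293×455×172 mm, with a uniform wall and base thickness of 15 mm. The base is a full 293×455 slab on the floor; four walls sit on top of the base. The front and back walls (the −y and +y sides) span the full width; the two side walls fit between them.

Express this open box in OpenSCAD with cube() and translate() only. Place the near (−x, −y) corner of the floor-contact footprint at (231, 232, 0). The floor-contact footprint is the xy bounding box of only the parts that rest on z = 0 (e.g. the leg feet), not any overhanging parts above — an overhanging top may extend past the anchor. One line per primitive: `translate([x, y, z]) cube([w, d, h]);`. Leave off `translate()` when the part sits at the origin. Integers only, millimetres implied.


translate([231, 232, 0]) cube([293, 455, 15]);
translate([231, 232, 15]) cube([293, 15, 157]);
translate([231, 672, 15]) cube([293, 15, 157]);
translate([231, 247, 15]) cube([15, 425, 157]);
translate([509, 247, 15]) cube([15, 425, 157]);


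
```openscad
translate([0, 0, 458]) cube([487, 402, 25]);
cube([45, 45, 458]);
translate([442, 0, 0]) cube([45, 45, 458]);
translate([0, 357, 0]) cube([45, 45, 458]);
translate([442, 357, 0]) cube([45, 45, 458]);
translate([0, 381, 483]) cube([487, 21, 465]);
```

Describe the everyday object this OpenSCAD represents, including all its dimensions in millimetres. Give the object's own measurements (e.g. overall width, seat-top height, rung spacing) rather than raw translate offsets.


A chair. The seat is a 487×402×25 mm slab with its top at z = 483 mm, on four 45×45 mm corner legs (flush with the seat edges, standing on z = 0). A flat backrest 21 mm thick, 465 mm tall, spans the full seat width and rises from the seat top along its +y edge, rear face flush with the rear of the seat.


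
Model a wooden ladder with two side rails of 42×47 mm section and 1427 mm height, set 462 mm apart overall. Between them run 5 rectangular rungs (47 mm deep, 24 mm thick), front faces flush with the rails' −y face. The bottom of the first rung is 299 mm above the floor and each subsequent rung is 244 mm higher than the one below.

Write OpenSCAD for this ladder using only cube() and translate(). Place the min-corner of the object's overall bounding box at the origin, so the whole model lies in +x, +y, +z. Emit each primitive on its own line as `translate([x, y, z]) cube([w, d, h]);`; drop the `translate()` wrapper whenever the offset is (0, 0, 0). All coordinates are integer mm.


cube([42, 47, 1427]);
translate([420, 0, 0]) cube([42, 47, 1427]);
translate([42, 0, 299]) cube([378, 47, 24]);
translate([42, 0, 543]) cube([378, 47, 24]);
translate([42, 0, 787]) cube([378, 47, 24]);
translate([42, 0, 1031]) cube([378, 47, 24]);
translate([42, 0, 1275]) cube([378, 47, 24]);


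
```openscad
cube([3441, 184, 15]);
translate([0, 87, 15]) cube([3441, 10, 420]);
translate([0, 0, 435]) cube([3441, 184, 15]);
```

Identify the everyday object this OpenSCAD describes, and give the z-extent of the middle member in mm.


An I-beam. The web height is 420 mm.

Two wide flanges with a thin centred web — an I-beam. Overall 450 mm minus two 15 mm flanges gives a web of 450 − 2·15 = 420 mm.


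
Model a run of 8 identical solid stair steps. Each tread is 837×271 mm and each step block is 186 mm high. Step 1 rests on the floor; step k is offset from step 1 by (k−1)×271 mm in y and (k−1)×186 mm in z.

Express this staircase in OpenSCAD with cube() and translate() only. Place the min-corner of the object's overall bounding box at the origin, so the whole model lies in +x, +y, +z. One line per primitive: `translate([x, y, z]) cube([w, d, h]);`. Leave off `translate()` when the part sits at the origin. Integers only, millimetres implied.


cube([837, 271, 186]);
translate([0, 271, 186]) cube([837, 271, 186]);
translate([0, 542, 372]) cube([837, 271, 186]);
translate([0, 813, 558]) cube([837, 271, 186]);
translate([0, 1084, 744]) cube([837, 271, 186]);
translate([0, 1355, 930]) cube([837, 271, 186]);
translate([0, 1626, 1116]) cube([837, 271, 186]);
translate([0, 1897, 1302]) cube([837, 271, 186]);


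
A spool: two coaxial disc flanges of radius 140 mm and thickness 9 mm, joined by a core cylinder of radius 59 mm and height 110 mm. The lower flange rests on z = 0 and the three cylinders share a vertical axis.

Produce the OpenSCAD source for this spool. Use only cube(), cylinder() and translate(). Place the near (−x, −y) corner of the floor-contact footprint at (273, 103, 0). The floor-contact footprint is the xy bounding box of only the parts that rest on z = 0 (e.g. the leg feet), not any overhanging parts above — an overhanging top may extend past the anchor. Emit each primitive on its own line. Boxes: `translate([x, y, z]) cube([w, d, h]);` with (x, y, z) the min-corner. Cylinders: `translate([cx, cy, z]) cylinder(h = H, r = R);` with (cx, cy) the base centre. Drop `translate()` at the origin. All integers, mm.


translate([413, 243, 0]) cylinder(h = 9, r = 140);
translate([413, 243, 9]) cylinder(h = 110, r = 59);
translate([413, 243, 119]) cylinder(h = 9, r = 140);


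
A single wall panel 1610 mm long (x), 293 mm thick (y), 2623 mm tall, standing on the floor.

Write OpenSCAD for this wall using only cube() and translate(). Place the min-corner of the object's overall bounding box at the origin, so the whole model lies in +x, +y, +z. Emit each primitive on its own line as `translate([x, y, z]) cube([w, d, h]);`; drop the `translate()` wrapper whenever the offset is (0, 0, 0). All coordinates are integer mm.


cube([1610, 293, 2623]);


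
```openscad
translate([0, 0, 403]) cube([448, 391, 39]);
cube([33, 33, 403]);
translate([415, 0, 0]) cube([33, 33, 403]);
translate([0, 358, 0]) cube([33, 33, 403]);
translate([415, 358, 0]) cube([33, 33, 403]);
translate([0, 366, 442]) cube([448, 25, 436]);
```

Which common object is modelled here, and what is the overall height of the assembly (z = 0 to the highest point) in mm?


A chair. The overall height is 878 mm.

A slab on four corner posts with a tall panel at the back — a chair. The seat slab sits at z = 403 with thickness 39, and the 436 mm backrest starts at the seat top, so the overall height is 403 + 39 + 436 = 878 mm.


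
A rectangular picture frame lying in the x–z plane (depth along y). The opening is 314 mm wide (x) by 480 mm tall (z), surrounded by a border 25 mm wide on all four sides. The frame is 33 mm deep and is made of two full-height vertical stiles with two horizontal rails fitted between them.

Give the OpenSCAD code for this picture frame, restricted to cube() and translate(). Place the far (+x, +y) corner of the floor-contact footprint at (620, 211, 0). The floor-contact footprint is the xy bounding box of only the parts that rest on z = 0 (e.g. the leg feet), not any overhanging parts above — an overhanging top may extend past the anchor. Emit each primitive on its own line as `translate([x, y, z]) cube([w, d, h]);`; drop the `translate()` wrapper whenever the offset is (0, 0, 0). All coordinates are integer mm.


translate([256, 178, 0]) cube([25, 33, 530]);
translate([595, 178, 0]) cube([25, 33, 530]);
translate([281, 178, 0]) cube([314, 33, 25]);
translate([281, 178, 505]) cube([314, 33, 25]);


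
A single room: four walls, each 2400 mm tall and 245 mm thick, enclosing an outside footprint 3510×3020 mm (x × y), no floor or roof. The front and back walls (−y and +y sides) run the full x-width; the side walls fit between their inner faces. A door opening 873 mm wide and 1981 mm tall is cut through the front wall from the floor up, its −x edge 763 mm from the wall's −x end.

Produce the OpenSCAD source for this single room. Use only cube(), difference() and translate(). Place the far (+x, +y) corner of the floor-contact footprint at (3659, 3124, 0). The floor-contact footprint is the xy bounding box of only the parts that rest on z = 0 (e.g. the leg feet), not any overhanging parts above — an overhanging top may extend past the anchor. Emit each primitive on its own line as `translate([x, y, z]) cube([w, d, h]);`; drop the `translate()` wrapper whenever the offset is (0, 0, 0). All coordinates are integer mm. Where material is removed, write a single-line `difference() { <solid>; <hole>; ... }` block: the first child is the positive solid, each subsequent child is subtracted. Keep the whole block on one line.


difference() { translate([149, 104, 0]) cube([3510, 245, 2400]); translate([912, 104, 0]) cube([873, 245, 1981]); }
translate([149, 2879, 0]) cube([3510, 245, 2400]);
translate([149, 349, 0]) cube([245, 2530, 2400]);
translate([3414, 349, 0]) cube([245, 2530, 2400]);


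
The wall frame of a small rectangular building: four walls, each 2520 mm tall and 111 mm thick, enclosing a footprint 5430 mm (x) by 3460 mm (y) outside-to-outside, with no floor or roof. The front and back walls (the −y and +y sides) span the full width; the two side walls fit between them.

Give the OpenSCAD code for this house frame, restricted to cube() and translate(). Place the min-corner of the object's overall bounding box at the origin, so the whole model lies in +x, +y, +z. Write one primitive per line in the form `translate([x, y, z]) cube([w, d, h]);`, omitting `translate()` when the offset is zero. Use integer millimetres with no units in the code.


cube([5430, 111, 2520]);
translate([0, 3349, 0]) cube([5430, 111, 2520]);
translate([0, 111, 0]) cube([111, 3238, 2520]);
translate([5319, 111, 0]) cube([111, 3238, 2520]);


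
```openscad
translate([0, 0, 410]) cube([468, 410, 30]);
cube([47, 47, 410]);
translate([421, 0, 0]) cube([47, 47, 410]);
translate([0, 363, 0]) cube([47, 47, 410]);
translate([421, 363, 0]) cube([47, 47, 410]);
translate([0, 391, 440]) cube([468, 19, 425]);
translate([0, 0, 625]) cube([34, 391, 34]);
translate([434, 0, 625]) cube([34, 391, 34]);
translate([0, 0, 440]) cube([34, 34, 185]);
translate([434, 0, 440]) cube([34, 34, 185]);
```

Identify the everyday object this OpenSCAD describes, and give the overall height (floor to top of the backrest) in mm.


A chair. The overall height is 865 mm.

A slab on four corner posts with a tall panel at the back — a chair. The seat slab sits at z = 410 with thickness 30, and the 425 mm backrest starts at the seat top, so the overall height is 410 + 30 + 425 = 865 mm.


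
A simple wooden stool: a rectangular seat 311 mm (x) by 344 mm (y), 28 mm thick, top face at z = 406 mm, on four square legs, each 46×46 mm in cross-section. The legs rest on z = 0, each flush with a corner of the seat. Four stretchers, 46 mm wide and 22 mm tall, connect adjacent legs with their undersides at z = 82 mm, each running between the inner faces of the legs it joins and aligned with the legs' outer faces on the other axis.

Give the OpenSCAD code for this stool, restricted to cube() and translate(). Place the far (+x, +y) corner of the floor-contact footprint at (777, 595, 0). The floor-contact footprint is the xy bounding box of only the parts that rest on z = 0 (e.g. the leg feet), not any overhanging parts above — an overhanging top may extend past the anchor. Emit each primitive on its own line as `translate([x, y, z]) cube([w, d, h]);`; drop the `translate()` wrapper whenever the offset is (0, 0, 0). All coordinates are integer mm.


// leg_h = 406 - 28 = 378
// stretcher span = 311 - 2*46 = 219
translate([466, 251, 378]) cube([311, 344, 28]);
translate([466, 251, 0]) cube([46, 46, 378]);
translate([731, 251, 0]) cube([46, 46, 378]);
translate([466, 549, 0]) cube([46, 46, 378]);
translate([731, 549, 0]) cube([46, 46, 378]);
translate([512, 251, 82]) cube([219, 46, 22]);
translate([512, 549, 82]) cube([219, 46, 22]);
translate([466, 297, 82]) cube([46, 252, 22]);
translate([731, 297, 82]) cube([46, 252, 22]);


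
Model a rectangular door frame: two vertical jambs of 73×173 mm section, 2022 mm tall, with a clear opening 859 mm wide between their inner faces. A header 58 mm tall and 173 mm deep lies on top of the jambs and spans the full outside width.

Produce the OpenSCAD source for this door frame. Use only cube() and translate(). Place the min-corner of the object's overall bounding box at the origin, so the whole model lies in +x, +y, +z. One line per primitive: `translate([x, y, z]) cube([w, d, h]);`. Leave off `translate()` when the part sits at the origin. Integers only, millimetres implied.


cube([73, 173, 2022]);
translate([932, 0, 0]) cube([73, 173, 2022]);
translate([0, 0, 2022]) cube([1005, 173, 58]);


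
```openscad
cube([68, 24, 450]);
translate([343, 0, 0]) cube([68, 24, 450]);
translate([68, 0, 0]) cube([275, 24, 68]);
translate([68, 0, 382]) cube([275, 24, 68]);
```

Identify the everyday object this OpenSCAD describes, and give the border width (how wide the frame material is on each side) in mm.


A picture frame. The border width is 68 mm.

Four thin pieces enclosing a rectangular opening — a picture frame. The two full-height stiles are 450 mm tall; the top rail sits at z = 382 and is 68 mm tall, so the border above the opening is 450 − 382 = 68 mm, matching the stile x-width.


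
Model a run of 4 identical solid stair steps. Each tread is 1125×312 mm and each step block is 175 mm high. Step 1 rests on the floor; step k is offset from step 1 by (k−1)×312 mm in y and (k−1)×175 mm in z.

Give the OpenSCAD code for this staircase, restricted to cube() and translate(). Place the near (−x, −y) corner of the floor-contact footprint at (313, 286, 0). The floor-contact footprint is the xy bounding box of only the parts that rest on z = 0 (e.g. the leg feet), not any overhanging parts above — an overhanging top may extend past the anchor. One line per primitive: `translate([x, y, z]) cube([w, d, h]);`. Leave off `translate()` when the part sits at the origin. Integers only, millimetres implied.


translate([313, 286, 0]) cube([1125, 312, 175]);
translate([313, 598, 175]) cube([1125, 312, 175]);
translate([313, 910, 350]) cube([1125, 312, 175]);
translate([313, 1222, 525]) cube([1125, 312, 175]);


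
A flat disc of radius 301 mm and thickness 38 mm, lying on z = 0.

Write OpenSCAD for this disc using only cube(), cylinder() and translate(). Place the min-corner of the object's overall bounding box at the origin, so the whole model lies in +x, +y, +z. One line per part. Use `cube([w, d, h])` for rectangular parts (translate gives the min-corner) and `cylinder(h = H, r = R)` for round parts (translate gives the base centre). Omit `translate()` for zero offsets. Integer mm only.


translate([301, 301, 0]) cylinder(h = 38, r = 301);


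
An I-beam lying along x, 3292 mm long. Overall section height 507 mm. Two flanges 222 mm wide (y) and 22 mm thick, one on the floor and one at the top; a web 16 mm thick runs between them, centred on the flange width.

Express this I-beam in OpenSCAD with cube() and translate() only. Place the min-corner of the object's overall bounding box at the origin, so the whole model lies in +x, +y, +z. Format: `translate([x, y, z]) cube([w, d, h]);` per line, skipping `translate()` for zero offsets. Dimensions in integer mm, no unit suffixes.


cube([3292, 222, 22]);
translate([0, 103, 22]) cube([3292, 16, 463]);
translate([0, 0, 485]) cube([3292, 222, 22]);


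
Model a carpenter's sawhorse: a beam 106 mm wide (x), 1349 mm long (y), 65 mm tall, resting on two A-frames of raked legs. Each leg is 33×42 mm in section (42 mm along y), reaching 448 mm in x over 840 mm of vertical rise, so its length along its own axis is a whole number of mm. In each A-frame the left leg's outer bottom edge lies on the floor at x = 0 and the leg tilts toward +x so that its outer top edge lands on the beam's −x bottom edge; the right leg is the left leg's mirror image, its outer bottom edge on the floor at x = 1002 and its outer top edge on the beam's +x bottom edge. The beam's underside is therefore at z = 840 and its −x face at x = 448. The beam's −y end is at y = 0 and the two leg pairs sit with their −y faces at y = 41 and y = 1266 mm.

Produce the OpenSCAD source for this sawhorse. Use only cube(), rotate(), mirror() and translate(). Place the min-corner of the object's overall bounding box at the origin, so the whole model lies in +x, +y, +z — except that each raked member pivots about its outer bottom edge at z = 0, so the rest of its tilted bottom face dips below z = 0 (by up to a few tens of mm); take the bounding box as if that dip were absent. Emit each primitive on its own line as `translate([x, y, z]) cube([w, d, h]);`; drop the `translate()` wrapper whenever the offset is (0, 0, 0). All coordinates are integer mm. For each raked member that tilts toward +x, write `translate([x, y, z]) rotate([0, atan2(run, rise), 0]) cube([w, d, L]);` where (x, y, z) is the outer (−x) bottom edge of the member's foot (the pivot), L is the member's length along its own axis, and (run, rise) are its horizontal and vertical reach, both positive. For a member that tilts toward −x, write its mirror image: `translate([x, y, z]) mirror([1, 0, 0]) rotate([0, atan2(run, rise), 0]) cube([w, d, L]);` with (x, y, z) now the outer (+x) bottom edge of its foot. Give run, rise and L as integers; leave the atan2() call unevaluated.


// leg length = √(448² + 840²) = 952
// right-leg outer foot x = 2·448 + 106 = 1002
// beam min-corner = (448, 0, 840)
translate([448, 0, 840]) cube([106, 1349, 65]);
translate([0, 41, 0]) rotate([0, atan2(448, 840), 0]) cube([33, 42, 952]);
translate([1002, 41, 0]) mirror([1, 0, 0]) rotate([0, atan2(448, 840), 0]) cube([33, 42, 952]);
translate([0, 1266, 0]) rotate([0, atan2(448, 840), 0]) cube([33, 42, 952]);
translate([1002, 1266, 0]) mirror([1, 0, 0]) rotate([0, atan2(448, 840), 0]) cube([33, 42, 952]);


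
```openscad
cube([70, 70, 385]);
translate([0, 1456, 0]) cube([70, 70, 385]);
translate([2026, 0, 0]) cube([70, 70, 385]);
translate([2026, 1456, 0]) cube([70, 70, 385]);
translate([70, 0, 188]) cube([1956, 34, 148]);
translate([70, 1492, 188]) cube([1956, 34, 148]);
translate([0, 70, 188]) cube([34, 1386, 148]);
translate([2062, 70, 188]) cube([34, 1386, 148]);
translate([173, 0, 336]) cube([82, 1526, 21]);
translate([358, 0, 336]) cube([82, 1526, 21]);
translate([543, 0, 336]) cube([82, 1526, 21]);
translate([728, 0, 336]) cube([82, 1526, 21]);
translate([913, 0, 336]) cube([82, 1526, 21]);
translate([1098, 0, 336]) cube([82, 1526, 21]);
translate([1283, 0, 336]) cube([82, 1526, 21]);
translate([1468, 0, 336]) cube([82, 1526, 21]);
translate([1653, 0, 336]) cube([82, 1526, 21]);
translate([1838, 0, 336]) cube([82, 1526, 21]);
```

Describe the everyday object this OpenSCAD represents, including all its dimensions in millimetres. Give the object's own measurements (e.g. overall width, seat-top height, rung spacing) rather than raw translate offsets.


A bed frame 2096 mm long (x) by 1526 mm wide (y). Four 70×70 mm corner posts, 385 mm tall, at the corners of the footprint. Four rails of 34 mm thickness and 148 mm height run between adjacent posts with their undersides at z = 188 mm, their outer faces flush with the outside of the frame (the two x-running rails run between the posts' inner faces; the two y-running rails run between the posts' inner faces). 10 slats, each 82 mm wide (x) and 21 mm thick, lie across the top of the two x-running rails, running the full 1526 mm width of the frame in y; along x they sit between the end posts with a 103 mm gap after the −x posts and between neighbouring slats, leaving 106 mm before the +x posts.


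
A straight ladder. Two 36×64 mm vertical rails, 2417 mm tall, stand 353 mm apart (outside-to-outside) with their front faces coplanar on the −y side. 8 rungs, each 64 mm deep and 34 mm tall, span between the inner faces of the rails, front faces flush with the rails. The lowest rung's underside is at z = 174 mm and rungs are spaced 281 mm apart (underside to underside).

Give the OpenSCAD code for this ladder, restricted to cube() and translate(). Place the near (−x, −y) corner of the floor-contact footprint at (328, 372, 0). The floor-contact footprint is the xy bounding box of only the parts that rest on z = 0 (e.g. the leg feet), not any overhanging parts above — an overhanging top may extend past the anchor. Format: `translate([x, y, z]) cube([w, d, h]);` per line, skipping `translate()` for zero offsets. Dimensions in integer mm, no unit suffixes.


translate([328, 372, 0]) cube([36, 64, 2417]);
translate([645, 372, 0]) cube([36, 64, 2417]);
translate([364, 372, 174]) cube([281, 64, 34]);
translate([364, 372, 455]) cube([281, 64, 34]);
translate([364, 372, 736]) cube([281, 64, 34]);
translate([364, 372, 1017]) cube([281, 64, 34]);
translate([364, 372, 1298]) cube([281, 64, 34]);
translate([364, 372, 1579]) cube([281, 64, 34]);
translate([364, 372, 1860]) cube([281, 64, 34]);
translate([364, 372, 2141]) cube([281, 64, 34]);


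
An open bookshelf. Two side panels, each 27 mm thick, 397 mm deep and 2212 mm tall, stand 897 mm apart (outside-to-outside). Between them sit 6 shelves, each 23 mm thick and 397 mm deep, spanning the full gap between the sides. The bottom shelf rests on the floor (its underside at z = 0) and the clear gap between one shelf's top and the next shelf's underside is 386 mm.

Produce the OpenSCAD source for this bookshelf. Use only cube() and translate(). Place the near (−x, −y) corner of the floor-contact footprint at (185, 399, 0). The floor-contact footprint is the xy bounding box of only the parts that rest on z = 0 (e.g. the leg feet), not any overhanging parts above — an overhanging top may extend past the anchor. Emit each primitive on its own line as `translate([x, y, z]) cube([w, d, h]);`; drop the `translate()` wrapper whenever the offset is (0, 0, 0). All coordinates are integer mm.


translate([185, 399, 0]) cube([27, 397, 2212]);
translate([1055, 399, 0]) cube([27, 397, 2212]);
translate([212, 399, 0]) cube([843, 397, 23]);
translate([212, 399, 409]) cube([843, 397, 23]);
translate([212, 399, 818]) cube([843, 397, 23]);
translate([212, 399, 1227]) cube([843, 397, 23]);
translate([212, 399, 1636]) cube([843, 397, 23]);
translate([212, 399, 2045]) cube([843, 397, 23]);
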